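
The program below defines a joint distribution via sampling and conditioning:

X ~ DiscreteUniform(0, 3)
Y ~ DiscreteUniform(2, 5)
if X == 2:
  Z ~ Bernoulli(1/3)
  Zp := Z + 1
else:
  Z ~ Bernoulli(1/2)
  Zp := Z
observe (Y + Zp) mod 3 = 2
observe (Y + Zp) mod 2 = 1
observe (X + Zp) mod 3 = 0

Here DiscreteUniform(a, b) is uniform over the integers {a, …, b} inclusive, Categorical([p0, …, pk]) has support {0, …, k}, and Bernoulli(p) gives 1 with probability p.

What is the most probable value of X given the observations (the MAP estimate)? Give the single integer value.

Enumerate traces; 3 have nonzero weight after conditioning:
  (X=0, Y=5, Z=0) weight 1/32
  (X=2, Y=4, Z=0) weight 1/24
  (X=3, Y=5, Z=0) weight 1/32
Group by X:
  weight(X=0) = 1/32
  weight(X=2) = 1/24
  weight(X=3) = 1/32
Total weight = 1/32 + 1/24 + 1/32 = 5/48
P(X=0 | obs) = 1/32 / 5/48 = 3/10
P(X=2 | obs) = 1/24 / 5/48 = 2/5
P(X=3 | obs) = 1/32 / 5/48 = 3/10
argmax = 2

argmax_v P(X = v | obs) = 2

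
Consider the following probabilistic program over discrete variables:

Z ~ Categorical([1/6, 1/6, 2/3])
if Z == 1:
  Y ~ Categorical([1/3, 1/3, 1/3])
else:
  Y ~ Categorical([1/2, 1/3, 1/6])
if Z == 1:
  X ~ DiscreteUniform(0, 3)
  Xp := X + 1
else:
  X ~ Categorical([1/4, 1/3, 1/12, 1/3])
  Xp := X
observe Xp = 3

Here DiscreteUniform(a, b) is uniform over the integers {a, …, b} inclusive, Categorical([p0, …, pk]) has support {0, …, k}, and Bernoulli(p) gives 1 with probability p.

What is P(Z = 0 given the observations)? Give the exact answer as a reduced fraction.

P(Z = 0 | obs) = 4/23

Enumerate traces; 9 have nonzero weight after conditioning:
  (Z=0, Y=0, X=3) weight 1/36
  (Z=0, Y=1, X=3) weight 1/54
  (Z=0, Y=2, X=3) weight 1/108
  (Z=1, Y=0, X=2) weight 1/72
  (Z=1, Y=1, X=2) weight 1/72
  (Z=1, Y=2, X=2) weight 1/72
  (Z=2, Y=0, X=3) weight 1/9
  (Z=2, Y=1, X=3) weight 2/27
  … 1 more
Group by Z:
  weight(Z=0) = 1/18
  weight(Z=1) = 1/24
  weight(Z=2) = 2/9
Total weight = 1/18 + 1/24 + 2/9 = 23/72
P(Z=0 | obs) = 1/18 / 23/72 = 4/23
P(Z=1 | obs) = 1/24 / 23/72 = 3/23
P(Z=2 | obs) = 2/9 / 23/72 = 16/23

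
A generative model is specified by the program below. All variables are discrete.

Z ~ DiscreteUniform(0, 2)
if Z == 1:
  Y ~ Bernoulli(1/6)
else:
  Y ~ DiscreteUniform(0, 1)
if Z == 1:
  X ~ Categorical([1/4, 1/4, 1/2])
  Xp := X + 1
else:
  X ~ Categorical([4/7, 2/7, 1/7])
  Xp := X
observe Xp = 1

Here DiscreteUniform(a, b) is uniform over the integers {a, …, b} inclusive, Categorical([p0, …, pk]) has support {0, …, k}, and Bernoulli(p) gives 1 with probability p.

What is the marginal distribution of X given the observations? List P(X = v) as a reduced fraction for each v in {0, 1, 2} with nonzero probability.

P(X=0) = 7/23, P(X=1) = 16/23

Enumerate traces; 6 have nonzero weight after conditioning:
  (Z=0, Y=0, X=1) weight 1/21
  (Z=0, Y=1, X=1) weight 1/21
  (Z=1, Y=0, X=0) weight 5/72
  (Z=1, Y=1, X=0) weight 1/72
  (Z=2, Y=0, X=1) weight 1/21
  (Z=2, Y=1, X=1) weight 1/21
Group by X:
  weight(X=0) = 1/12
  weight(X=1) = 4/21
Total weight = 1/12 + 4/21 = 23/84
P(X=0 | obs) = 1/12 / 23/84 = 7/23
P(X=1 | obs) = 4/21 / 23/84 = 16/23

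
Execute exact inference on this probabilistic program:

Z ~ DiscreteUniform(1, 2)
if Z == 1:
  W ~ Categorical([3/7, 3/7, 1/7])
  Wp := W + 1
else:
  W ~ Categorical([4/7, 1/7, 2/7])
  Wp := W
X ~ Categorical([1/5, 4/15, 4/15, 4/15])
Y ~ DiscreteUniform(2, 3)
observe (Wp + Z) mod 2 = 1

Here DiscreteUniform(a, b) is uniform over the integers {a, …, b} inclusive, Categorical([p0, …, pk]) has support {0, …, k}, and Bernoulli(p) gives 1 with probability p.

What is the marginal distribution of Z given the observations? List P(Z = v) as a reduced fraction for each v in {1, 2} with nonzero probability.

P(Z=1) = 3/4, P(Z=2) = 1/4

Enumerate traces; 16 have nonzero weight after conditioning:
  (Z=1, W=1, X=0, Y=2) weight 3/140
  (Z=1, W=1, X=0, Y=3) weight 3/140
  (Z=1, W=1, X=1, Y=2) weight 1/35
  (Z=1, W=1, X=1, Y=3) weight 1/35
  (Z=1, W=1, X=2, Y=2) weight 1/35
  (Z=1, W=1, X=2, Y=3) weight 1/35
  (Z=1, W=1, X=3, Y=2) weight 1/35
  (Z=1, W=1, X=3, Y=3) weight 1/35
  (Z=2, W=1, X=0, Y=2) weight 1/140
  … 7 more
Group by Z:
  weight(Z=1) = 3/14
  weight(Z=2) = 1/14
Total weight = 3/14 + 1/14 = 2/7
P(Z=1 | obs) = 3/14 / 2/7 = 3/4
P(Z=2 | obs) = 1/14 / 2/7 = 1/4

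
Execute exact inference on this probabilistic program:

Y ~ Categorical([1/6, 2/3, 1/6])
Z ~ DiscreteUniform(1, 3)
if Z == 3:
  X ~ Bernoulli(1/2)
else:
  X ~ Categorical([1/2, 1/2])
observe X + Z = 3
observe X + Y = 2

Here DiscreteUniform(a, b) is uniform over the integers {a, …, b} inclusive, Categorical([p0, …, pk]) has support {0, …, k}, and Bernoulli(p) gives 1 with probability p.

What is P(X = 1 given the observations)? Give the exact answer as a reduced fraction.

P(X = 1 | obs) = 4/5

Enumerate traces; 2 have nonzero weight after conditioning:
  (Y=1, Z=2, X=1) weight 1/9
  (Y=2, Z=3, X=0) weight 1/36
Group by X:
  weight(X=0) = 1/36
  weight(X=1) = 1/9
Total weight = 1/36 + 1/9 = 5/36
P(X=0 | obs) = 1/36 / 5/36 = 1/5
P(X=1 | obs) = 1/9 / 5/36 = 4/5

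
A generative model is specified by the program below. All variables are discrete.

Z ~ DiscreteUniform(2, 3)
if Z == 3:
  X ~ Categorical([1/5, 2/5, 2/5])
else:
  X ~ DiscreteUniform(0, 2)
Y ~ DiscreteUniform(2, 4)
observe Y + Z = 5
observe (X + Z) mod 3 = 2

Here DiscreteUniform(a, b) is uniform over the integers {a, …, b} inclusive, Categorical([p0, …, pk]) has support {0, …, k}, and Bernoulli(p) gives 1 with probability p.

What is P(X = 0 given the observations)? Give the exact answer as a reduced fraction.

P(X = 0 | obs) = 5/11

Enumerate traces; 2 have nonzero weight after conditioning:
  (Z=2, X=0, Y=3) weight 1/18
  (Z=3, X=2, Y=2) weight 1/15
Group by X:
  weight(X=0) = 1/18
  weight(X=2) = 1/15
Total weight = 1/18 + 1/15 = 11/90
P(X=0 | obs) = 1/18 / 11/90 = 5/11
P(X=2 | obs) = 1/15 / 11/90 = 6/11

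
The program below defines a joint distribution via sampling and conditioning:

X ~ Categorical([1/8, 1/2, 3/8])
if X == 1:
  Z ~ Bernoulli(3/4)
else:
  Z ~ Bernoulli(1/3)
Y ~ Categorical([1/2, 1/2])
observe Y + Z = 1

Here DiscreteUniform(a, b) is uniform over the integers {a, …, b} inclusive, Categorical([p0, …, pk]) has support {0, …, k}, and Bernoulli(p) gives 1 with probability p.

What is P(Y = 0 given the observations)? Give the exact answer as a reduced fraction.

Enumerate traces; 6 have nonzero weight after conditioning:
  (X=0, Z=0, Y=1) weight 1/24
  (X=0, Z=1, Y=0) weight 1/48
  (X=1, Z=0, Y=1) weight 1/16
  (X=1, Z=1, Y=0) weight 3/16
  (X=2, Z=0, Y=1) weight 1/8
  (X=2, Z=1, Y=0) weight 1/16
Group by Y:
  weight(Y=0) = 13/48
  weight(Y=1) = 11/48
Total weight = 13/48 + 11/48 = 1/2
P(Y=0 | obs) = 13/48 / 1/2 = 13/24
P(Y=1 | obs) = 11/48 / 1/2 = 11/24

P(Y = 0 | obs) = 13/24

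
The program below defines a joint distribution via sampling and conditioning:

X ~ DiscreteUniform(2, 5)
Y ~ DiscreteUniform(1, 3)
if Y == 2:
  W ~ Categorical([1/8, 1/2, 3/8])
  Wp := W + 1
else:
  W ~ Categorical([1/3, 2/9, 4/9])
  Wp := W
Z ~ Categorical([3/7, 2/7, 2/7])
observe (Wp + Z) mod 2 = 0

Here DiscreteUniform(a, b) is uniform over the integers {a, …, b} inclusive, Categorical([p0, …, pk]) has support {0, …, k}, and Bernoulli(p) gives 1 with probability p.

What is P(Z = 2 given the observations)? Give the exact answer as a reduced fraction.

P(Z = 2 | obs) = 74/219

Enumerate traces; 56 have nonzero weight after conditioning:
  (X=2, Y=1, W=0, Z=0) weight 1/84
  (X=2, Y=1, W=0, Z=2) weight 1/126
  (X=2, Y=1, W=1, Z=1) weight 1/189
  (X=2, Y=1, W=2, Z=0) weight 1/63
  (X=2, Y=1, W=2, Z=2) weight 2/189
  (X=2, Y=2, W=0, Z=1) weight 1/336
  (X=2, Y=2, W=1, Z=0) weight 1/56
  (X=2, Y=2, W=1, Z=2) weight 1/84
  … 48 more
Group by Z:
  weight(Z=0) = 37/126
  weight(Z=1) = 17/189
  weight(Z=2) = 37/189
Total weight = 37/126 + 17/189 + 37/189 = 73/126
P(Z=0 | obs) = 37/126 / 73/126 = 37/73
P(Z=1 | obs) = 17/189 / 73/126 = 34/219
P(Z=2 | obs) = 37/189 / 73/126 = 74/219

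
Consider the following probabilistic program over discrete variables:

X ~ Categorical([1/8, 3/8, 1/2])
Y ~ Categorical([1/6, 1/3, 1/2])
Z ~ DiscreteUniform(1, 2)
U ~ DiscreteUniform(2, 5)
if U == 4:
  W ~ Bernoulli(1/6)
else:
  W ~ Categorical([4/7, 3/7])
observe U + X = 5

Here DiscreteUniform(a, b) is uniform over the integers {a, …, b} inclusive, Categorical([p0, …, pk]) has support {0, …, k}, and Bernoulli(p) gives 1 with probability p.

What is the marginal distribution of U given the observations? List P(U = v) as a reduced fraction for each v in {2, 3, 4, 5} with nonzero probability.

P(U=3) = 1/2, P(U=4) = 3/8, P(U=5) = 1/8

Enumerate traces; 36 have nonzero weight after conditioning:
  (X=0, Y=0, Z=1, U=5, W=0) weight 1/672
  (X=0, Y=0, Z=1, U=5, W=1) weight 1/896
  (X=0, Y=0, Z=2, U=5, W=0) weight 1/672
  (X=0, Y=0, Z=2, U=5, W=1) weight 1/896
  (X=0, Y=1, Z=1, U=5, W=0) weight 1/336
  (X=0, Y=1, Z=1, U=5, W=1) weight 1/448
  (X=0, Y=1, Z=2, U=5, W=0) weight 1/336
  (X=0, Y=1, Z=2, U=5, W=1) weight 1/448
  (X=1, Y=0, Z=1, U=4, W=0) weight 5/768
  (X=2, Y=0, Z=1, U=3, W=0) weight 1/168
  … 26 more
Group by U:
  weight(U=3) = 1/8
  weight(U=4) = 3/32
  weight(U=5) = 1/32
Total weight = 1/8 + 3/32 + 1/32 = 1/4
P(U=3 | obs) = 1/8 / 1/4 = 1/2
P(U=4 | obs) = 3/32 / 1/4 = 3/8
P(U=5 | obs) = 1/32 / 1/4 = 1/8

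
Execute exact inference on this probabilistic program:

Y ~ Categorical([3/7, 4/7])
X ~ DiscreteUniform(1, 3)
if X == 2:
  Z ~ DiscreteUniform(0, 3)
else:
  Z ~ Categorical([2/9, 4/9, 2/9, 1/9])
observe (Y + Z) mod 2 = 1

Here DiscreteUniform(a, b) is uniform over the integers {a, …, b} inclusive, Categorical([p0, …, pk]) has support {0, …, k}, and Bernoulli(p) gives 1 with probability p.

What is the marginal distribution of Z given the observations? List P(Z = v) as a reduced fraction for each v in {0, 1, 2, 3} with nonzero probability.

Enumerate traces; 12 have nonzero weight after conditioning:
  (Y=0, X=1, Z=1) weight 4/63
  (Y=0, X=1, Z=3) weight 1/63
  (Y=0, X=2, Z=1) weight 1/28
  (Y=0, X=2, Z=3) weight 1/28
  (Y=0, X=3, Z=1) weight 4/63
  (Y=0, X=3, Z=3) weight 1/63
  (Y=1, X=1, Z=0) weight 8/189
  (Y=1, X=1, Z=2) weight 8/189
  … 4 more
Group by Z:
  weight(Z=0) = 25/189
  weight(Z=1) = 41/252
  weight(Z=2) = 25/189
  weight(Z=3) = 17/252
Total weight = 25/189 + 41/252 + 25/189 + 17/252 = 187/378
P(Z=0 | obs) = 25/189 / 187/378 = 50/187
P(Z=1 | obs) = 41/252 / 187/378 = 123/374
P(Z=2 | obs) = 25/189 / 187/378 = 50/187
P(Z=3 | obs) = 17/252 / 187/378 = 3/22

P(Z=0) = 50/187, P(Z=1) = 123/374, P(Z=2) = 50/187, P(Z=3) = 3/22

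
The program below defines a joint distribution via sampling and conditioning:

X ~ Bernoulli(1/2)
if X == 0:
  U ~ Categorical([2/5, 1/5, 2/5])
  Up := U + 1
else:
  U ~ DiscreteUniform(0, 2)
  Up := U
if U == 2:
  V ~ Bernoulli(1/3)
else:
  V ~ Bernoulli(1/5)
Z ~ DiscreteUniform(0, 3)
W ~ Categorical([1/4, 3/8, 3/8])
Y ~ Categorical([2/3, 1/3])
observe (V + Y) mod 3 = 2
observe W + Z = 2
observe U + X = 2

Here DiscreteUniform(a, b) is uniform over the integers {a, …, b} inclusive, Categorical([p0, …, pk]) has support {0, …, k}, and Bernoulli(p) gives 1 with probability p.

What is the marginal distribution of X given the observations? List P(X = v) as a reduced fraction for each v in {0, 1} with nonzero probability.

P(X=0) = 2/3, P(X=1) = 1/3

Enumerate traces; 6 have nonzero weight after conditioning:
  (X=0, U=2, V=1, Z=0, W=2, Y=1) weight 1/480
  (X=0, U=2, V=1, Z=1, W=1, Y=1) weight 1/480
  (X=0, U=2, V=1, Z=2, W=0, Y=1) weight 1/720
  (X=1, U=1, V=1, Z=0, W=2, Y=1) weight 1/960
  (X=1, U=1, V=1, Z=1, W=1, Y=1) weight 1/960
  (X=1, U=1, V=1, Z=2, W=0, Y=1) weight 1/1440
Group by X:
  weight(X=0) = 1/180
  weight(X=1) = 1/360
Total weight = 1/180 + 1/360 = 1/120
P(X=0 | obs) = 1/180 / 1/120 = 2/3
P(X=1 | obs) = 1/360 / 1/120 = 1/3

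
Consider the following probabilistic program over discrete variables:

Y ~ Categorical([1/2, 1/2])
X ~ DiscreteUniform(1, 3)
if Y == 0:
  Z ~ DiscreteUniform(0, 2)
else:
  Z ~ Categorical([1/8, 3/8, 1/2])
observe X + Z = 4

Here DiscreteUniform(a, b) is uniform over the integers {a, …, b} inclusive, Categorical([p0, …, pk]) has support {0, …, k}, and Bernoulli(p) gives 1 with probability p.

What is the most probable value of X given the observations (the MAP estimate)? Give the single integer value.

argmax_v P(X = v | obs) = 2

Enumerate traces; 4 have nonzero weight after conditioning:
  (Y=0, X=2, Z=2) weight 1/18
  (Y=0, X=3, Z=1) weight 1/18
  (Y=1, X=2, Z=2) weight 1/12
  (Y=1, X=3, Z=1) weight 1/16
Group by X:
  weight(X=2) = 5/36
  weight(X=3) = 17/144
Total weight = 5/36 + 17/144 = 37/144
P(X=2 | obs) = 5/36 / 37/144 = 20/37
P(X=3 | obs) = 17/144 / 37/144 = 17/37
argmax = 2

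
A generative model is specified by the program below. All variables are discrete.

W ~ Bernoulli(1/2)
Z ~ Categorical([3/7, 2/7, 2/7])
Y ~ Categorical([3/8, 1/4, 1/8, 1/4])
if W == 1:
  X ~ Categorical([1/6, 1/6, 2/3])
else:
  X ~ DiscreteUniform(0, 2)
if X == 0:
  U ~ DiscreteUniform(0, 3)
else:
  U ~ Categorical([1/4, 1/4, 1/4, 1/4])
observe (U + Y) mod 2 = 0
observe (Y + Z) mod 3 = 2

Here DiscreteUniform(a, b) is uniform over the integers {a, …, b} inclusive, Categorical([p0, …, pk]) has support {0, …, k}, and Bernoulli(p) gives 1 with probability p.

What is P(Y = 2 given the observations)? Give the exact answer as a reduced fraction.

P(Y = 2 | obs) = 3/17

Enumerate traces; 48 have nonzero weight after conditioning:
  (W=0, Z=0, Y=2, X=0, U=0) weight 1/448
  (W=0, Z=0, Y=2, X=0, U=2) weight 1/448
  (W=0, Z=0, Y=2, X=1, U=0) weight 1/448
  (W=0, Z=0, Y=2, X=1, U=2) weight 1/448
  (W=0, Z=0, Y=2, X=2, U=0) weight 1/448
  (W=0, Z=0, Y=2, X=2, U=2) weight 1/448
  (W=0, Z=1, Y=1, X=0, U=1) weight 1/336
  (W=0, Z=1, Y=1, X=0, U=3) weight 1/336
  (W=0, Z=2, Y=0, X=0, U=0) weight 1/224
  (W=0, Z=2, Y=3, X=0, U=1) weight 1/336
  … 38 more
Group by Y:
  weight(Y=0) = 3/56
  weight(Y=1) = 1/28
  weight(Y=2) = 3/112
  weight(Y=3) = 1/28
Total weight = 3/56 + 1/28 + 3/112 + 1/28 = 17/112
P(Y=0 | obs) = 3/56 / 17/112 = 6/17
P(Y=1 | obs) = 1/28 / 17/112 = 4/17
P(Y=2 | obs) = 3/112 / 17/112 = 3/17
P(Y=3 | obs) = 1/28 / 17/112 = 4/17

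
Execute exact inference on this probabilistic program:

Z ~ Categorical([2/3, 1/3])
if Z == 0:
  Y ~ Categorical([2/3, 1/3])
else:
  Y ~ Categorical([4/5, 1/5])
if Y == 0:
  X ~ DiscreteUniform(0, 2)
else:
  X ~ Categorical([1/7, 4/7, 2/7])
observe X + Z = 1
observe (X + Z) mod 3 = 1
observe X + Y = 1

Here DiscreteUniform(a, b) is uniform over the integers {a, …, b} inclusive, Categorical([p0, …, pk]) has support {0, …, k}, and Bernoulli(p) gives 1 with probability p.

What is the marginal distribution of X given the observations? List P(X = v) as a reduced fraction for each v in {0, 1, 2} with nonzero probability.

P(X=0) = 9/149, P(X=1) = 140/149

Enumerate traces; 2 have nonzero weight after conditioning:
  (Z=0, Y=0, X=1) weight 4/27
  (Z=1, Y=1, X=0) weight 1/105
Group by X:
  weight(X=0) = 1/105
  weight(X=1) = 4/27
Total weight = 1/105 + 4/27 = 149/945
P(X=0 | obs) = 1/105 / 149/945 = 9/149
P(X=1 | obs) = 4/27 / 149/945 = 140/149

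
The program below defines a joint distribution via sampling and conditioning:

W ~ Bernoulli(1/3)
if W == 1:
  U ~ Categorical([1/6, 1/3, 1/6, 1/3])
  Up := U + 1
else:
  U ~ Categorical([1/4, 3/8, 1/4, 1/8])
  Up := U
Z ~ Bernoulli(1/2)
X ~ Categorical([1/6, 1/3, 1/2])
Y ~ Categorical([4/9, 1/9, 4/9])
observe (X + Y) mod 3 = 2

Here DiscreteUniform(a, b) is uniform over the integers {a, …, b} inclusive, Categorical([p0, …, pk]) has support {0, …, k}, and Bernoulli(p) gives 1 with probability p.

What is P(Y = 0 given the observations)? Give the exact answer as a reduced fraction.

Enumerate traces; 48 have nonzero weight after conditioning:
  (W=0, U=0, Z=0, X=0, Y=2) weight 1/162
  (W=0, U=0, Z=0, X=1, Y=1) weight 1/324
  (W=0, U=0, Z=0, X=2, Y=0) weight 1/54
  (W=0, U=0, Z=1, X=0, Y=2) weight 1/162
  (W=0, U=0, Z=1, X=1, Y=1) weight 1/324
  (W=0, U=0, Z=1, X=2, Y=0) weight 1/54
  (W=0, U=1, Z=0, X=0, Y=2) weight 1/108
  (W=0, U=1, Z=0, X=1, Y=1) weight 1/216
  … 40 more
Group by Y:
  weight(Y=0) = 2/9
  weight(Y=1) = 1/27
  weight(Y=2) = 2/27
Total weight = 2/9 + 1/27 + 2/27 = 1/3
P(Y=0 | obs) = 2/9 / 1/3 = 2/3
P(Y=1 | obs) = 1/27 / 1/3 = 1/9
P(Y=2 | obs) = 2/27 / 1/3 = 2/9

P(Y = 0 | obs) = 2/3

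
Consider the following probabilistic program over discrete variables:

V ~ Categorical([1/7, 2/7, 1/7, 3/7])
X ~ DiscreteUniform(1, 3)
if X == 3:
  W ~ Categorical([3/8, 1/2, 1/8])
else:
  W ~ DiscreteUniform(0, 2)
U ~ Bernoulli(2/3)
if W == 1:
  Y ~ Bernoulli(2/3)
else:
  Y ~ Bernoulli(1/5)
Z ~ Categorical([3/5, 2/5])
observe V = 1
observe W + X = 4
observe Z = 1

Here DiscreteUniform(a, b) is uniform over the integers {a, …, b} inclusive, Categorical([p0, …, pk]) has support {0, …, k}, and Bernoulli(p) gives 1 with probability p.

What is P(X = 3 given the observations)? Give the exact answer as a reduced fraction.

P(X = 3 | obs) = 3/5

Enumerate traces; 8 have nonzero weight after conditioning:
  (V=1, X=2, W=2, U=0, Y=0, Z=1) weight 16/4725
  (V=1, X=2, W=2, U=0, Y=1, Z=1) weight 4/4725
  (V=1, X=2, W=2, U=1, Y=0, Z=1) weight 32/4725
  (V=1, X=2, W=2, U=1, Y=1, Z=1) weight 8/4725
  (V=1, X=3, W=1, U=0, Y=0, Z=1) weight 2/945
  (V=1, X=3, W=1, U=0, Y=1, Z=1) weight 4/945
  (V=1, X=3, W=1, U=1, Y=0, Z=1) weight 4/945
  (V=1, X=3, W=1, U=1, Y=1, Z=1) weight 8/945
Group by X:
  weight(X=2) = 4/315
  weight(X=3) = 2/105
Total weight = 4/315 + 2/105 = 2/63
P(X=2 | obs) = 4/315 / 2/63 = 2/5
P(X=3 | obs) = 2/105 / 2/63 = 3/5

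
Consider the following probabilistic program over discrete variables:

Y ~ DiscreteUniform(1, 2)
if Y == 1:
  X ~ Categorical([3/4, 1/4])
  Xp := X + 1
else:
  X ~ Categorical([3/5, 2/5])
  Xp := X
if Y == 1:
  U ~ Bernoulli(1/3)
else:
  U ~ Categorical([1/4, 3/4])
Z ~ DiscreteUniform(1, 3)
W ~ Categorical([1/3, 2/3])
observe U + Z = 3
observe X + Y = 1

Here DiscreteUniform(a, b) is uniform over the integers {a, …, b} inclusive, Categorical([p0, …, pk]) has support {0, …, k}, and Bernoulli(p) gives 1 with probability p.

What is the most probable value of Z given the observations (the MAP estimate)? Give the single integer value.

argmax_v P(Z = v | obs) = 3

Enumerate traces; 4 have nonzero weight after conditioning:
  (Y=1, X=0, U=0, Z=3, W=0) weight 1/36
  (Y=1, X=0, U=0, Z=3, W=1) weight 1/18
  (Y=1, X=0, U=1, Z=2, W=0) weight 1/72
  (Y=1, X=0, U=1, Z=2, W=1) weight 1/36
Group by Z:
  weight(Z=2) = 1/24
  weight(Z=3) = 1/12
Total weight = 1/24 + 1/12 = 1/8
P(Z=2 | obs) = 1/24 / 1/8 = 1/3
P(Z=3 | obs) = 1/12 / 1/8 = 2/3
argmax = 3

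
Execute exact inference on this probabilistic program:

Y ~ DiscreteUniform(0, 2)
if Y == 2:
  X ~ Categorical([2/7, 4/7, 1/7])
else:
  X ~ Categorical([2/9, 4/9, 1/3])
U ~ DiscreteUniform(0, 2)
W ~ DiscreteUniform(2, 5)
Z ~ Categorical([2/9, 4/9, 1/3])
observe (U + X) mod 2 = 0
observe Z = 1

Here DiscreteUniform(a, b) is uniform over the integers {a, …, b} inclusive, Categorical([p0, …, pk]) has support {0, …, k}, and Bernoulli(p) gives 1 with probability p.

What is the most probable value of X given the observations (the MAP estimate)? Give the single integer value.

Enumerate traces; 60 have nonzero weight after conditioning:
  (Y=0, X=0, U=0, W=2, Z=1) weight 2/729
  (Y=0, X=0, U=0, W=3, Z=1) weight 2/729
  (Y=0, X=0, U=0, W=4, Z=1) weight 2/729
  (Y=0, X=0, U=0, W=5, Z=1) weight 2/729
  (Y=0, X=0, U=2, W=2, Z=1) weight 2/729
  (Y=0, X=0, U=2, W=3, Z=1) weight 2/729
  (Y=0, X=0, U=2, W=4, Z=1) weight 2/729
  (Y=0, X=0, U=2, W=5, Z=1) weight 2/729
  (Y=0, X=1, U=1, W=2, Z=1) weight 4/729
  (Y=0, X=2, U=0, W=2, Z=1) weight 1/243
  … 50 more
Group by X:
  weight(X=0) = 368/5103
  weight(X=1) = 368/5103
  weight(X=2) = 136/1701
Total weight = 368/5103 + 368/5103 + 136/1701 = 1144/5103
P(X=0 | obs) = 368/5103 / 1144/5103 = 46/143
P(X=1 | obs) = 368/5103 / 1144/5103 = 46/143
P(X=2 | obs) = 136/1701 / 1144/5103 = 51/143
argmax = 2

argmax_v P(X = v | obs) = 2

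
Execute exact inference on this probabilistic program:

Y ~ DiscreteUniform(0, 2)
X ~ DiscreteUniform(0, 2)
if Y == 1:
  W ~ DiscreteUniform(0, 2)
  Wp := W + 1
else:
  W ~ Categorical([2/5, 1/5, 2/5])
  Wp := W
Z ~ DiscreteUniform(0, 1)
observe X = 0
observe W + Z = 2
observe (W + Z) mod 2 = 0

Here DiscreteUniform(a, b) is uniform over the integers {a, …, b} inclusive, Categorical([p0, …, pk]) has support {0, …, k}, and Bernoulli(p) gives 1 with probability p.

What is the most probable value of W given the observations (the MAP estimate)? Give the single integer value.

argmax_v P(W = v | obs) = 2

Enumerate traces; 6 have nonzero weight after conditioning:
  (Y=0, X=0, W=1, Z=1) weight 1/90
  (Y=0, X=0, W=2, Z=0) weight 1/45
  (Y=1, X=0, W=1, Z=1) weight 1/54
  (Y=1, X=0, W=2, Z=0) weight 1/54
  (Y=2, X=0, W=1, Z=1) weight 1/90
  (Y=2, X=0, W=2, Z=0) weight 1/45
Group by W:
  weight(W=1) = 11/270
  weight(W=2) = 17/270
Total weight = 11/270 + 17/270 = 14/135
P(W=1 | obs) = 11/270 / 14/135 = 11/28
P(W=2 | obs) = 17/270 / 14/135 = 17/28
argmax = 2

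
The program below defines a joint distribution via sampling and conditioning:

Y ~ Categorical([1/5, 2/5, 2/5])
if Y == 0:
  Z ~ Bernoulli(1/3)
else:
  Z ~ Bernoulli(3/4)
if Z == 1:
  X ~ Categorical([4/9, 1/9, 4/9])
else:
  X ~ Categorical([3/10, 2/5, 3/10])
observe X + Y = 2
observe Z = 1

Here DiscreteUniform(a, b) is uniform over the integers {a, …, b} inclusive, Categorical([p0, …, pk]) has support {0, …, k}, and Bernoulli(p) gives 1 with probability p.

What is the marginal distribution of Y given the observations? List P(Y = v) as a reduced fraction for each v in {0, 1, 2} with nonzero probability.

Enumerate traces; 3 have nonzero weight after conditioning:
  (Y=0, Z=1, X=2) weight 4/135
  (Y=1, Z=1, X=1) weight 1/30
  (Y=2, Z=1, X=0) weight 2/15
Group by Y:
  weight(Y=0) = 4/135
  weight(Y=1) = 1/30
  weight(Y=2) = 2/15
Total weight = 4/135 + 1/30 + 2/15 = 53/270
P(Y=0 | obs) = 4/135 / 53/270 = 8/53
P(Y=1 | obs) = 1/30 / 53/270 = 9/53
P(Y=2 | obs) = 2/15 / 53/270 = 36/53

P(Y=0) = 8/53, P(Y=1) = 9/53, P(Y=2) = 36/53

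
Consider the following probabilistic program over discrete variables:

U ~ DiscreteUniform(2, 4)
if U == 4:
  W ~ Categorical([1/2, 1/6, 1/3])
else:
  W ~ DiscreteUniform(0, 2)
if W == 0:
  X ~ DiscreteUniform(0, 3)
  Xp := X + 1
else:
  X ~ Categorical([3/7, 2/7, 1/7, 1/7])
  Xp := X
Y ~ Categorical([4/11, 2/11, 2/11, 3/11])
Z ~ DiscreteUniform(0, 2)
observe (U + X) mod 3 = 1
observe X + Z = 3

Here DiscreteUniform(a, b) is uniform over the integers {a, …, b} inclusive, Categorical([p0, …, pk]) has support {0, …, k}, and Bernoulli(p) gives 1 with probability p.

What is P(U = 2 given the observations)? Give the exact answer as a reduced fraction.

Enumerate traces; 36 have nonzero weight after conditioning:
  (U=2, W=0, X=2, Y=0, Z=1) weight 1/297
  (U=2, W=0, X=2, Y=1, Z=1) weight 1/594
  (U=2, W=0, X=2, Y=2, Z=1) weight 1/594
  (U=2, W=0, X=2, Y=3, Z=1) weight 1/396
  (U=2, W=1, X=2, Y=0, Z=1) weight 4/2079
  (U=2, W=1, X=2, Y=1, Z=1) weight 2/2079
  (U=2, W=1, X=2, Y=2, Z=1) weight 2/2079
  (U=2, W=1, X=2, Y=3, Z=1) weight 1/693
  (U=3, W=0, X=1, Y=0, Z=2) weight 1/297
  (U=4, W=0, X=3, Y=0, Z=0) weight 1/198
  … 26 more
Group by U:
  weight(U=2) = 5/252
  weight(U=3) = 23/756
  weight(U=4) = 11/504
Total weight = 5/252 + 23/756 + 11/504 = 109/1512
P(U=2 | obs) = 5/252 / 109/1512 = 30/109
P(U=3 | obs) = 23/756 / 109/1512 = 46/109
P(U=4 | obs) = 11/504 / 109/1512 = 33/109

P(U = 2 | obs) = 30/109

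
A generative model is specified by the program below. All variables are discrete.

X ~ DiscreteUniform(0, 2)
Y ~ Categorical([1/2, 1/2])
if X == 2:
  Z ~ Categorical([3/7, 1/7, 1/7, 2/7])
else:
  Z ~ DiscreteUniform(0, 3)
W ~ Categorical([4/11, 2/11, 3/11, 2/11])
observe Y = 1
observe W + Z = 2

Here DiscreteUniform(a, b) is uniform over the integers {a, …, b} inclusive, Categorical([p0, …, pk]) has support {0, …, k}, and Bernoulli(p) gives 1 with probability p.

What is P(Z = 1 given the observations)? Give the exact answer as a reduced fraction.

P(Z = 1 | obs) = 6/31

Enumerate traces; 9 have nonzero weight after conditioning:
  (X=0, Y=1, Z=0, W=2) weight 1/88
  (X=0, Y=1, Z=1, W=1) weight 1/132
  (X=0, Y=1, Z=2, W=0) weight 1/66
  (X=1, Y=1, Z=0, W=2) weight 1/88
  (X=1, Y=1, Z=1, W=1) weight 1/132
  (X=1, Y=1, Z=2, W=0) weight 1/66
  (X=2, Y=1, Z=0, W=2) weight 3/154
  (X=2, Y=1, Z=1, W=1) weight 1/231
  … 1 more
Group by Z:
  weight(Z=0) = 13/308
  weight(Z=1) = 3/154
  weight(Z=2) = 3/77
Total weight = 13/308 + 3/154 + 3/77 = 31/308
P(Z=0 | obs) = 13/308 / 31/308 = 13/31
P(Z=1 | obs) = 3/154 / 31/308 = 6/31
P(Z=2 | obs) = 3/77 / 31/308 = 12/31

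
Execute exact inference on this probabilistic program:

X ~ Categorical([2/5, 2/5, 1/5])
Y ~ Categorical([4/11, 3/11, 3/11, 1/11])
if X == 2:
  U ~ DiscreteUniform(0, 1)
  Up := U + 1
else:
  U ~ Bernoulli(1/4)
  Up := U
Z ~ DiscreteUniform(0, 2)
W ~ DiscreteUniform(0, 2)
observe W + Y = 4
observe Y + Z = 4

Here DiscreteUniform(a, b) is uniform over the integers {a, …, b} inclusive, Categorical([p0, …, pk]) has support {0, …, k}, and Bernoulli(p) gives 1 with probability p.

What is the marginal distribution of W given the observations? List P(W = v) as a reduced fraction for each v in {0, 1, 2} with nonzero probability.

Enumerate traces; 12 have nonzero weight after conditioning:
  (X=0, Y=2, U=0, Z=2, W=2) weight 1/110
  (X=0, Y=2, U=1, Z=2, W=2) weight 1/330
  (X=0, Y=3, U=0, Z=1, W=1) weight 1/330
  (X=0, Y=3, U=1, Z=1, W=1) weight 1/990
  (X=1, Y=2, U=0, Z=2, W=2) weight 1/110
  (X=1, Y=2, U=1, Z=2, W=2) weight 1/330
  (X=1, Y=3, U=0, Z=1, W=1) weight 1/330
  (X=1, Y=3, U=1, Z=1, W=1) weight 1/990
  … 4 more
Group by W:
  weight(W=1) = 1/99
  weight(W=2) = 1/33
Total weight = 1/99 + 1/33 = 4/99
P(W=1 | obs) = 1/99 / 4/99 = 1/4
P(W=2 | obs) = 1/33 / 4/99 = 3/4

P(W=1) = 1/4, P(W=2) = 3/4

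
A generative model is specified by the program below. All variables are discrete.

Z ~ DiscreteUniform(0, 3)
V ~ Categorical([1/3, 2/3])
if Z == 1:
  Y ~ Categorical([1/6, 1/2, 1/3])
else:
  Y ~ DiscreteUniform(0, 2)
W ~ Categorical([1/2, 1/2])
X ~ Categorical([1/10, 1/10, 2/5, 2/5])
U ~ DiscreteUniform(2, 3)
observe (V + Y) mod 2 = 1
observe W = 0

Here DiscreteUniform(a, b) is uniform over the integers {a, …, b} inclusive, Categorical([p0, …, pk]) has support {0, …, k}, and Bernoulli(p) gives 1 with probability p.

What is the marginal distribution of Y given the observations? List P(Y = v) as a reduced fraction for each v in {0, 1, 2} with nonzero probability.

Enumerate traces; 96 have nonzero weight after conditioning:
  (Z=0, V=0, Y=1, W=0, X=0, U=2) weight 1/1440
  (Z=0, V=0, Y=1, W=0, X=0, U=3) weight 1/1440
  (Z=0, V=0, Y=1, W=0, X=1, U=2) weight 1/1440
  (Z=0, V=0, Y=1, W=0, X=1, U=3) weight 1/1440
  (Z=0, V=0, Y=1, W=0, X=2, U=2) weight 1/360
  (Z=0, V=0, Y=1, W=0, X=2, U=3) weight 1/360
  (Z=0, V=0, Y=1, W=0, X=3, U=2) weight 1/360
  (Z=0, V=0, Y=1, W=0, X=3, U=3) weight 1/360
  (Z=0, V=1, Y=0, W=0, X=0, U=2) weight 1/720
  (Z=0, V=1, Y=2, W=0, X=0, U=2) weight 1/720
  … 86 more
Group by Y:
  weight(Y=0) = 7/72
  weight(Y=1) = 1/16
  weight(Y=2) = 1/9
Total weight = 7/72 + 1/16 + 1/9 = 13/48
P(Y=0 | obs) = 7/72 / 13/48 = 14/39
P(Y=1 | obs) = 1/16 / 13/48 = 3/13
P(Y=2 | obs) = 1/9 / 13/48 = 16/39

P(Y=0) = 14/39, P(Y=1) = 3/13, P(Y=2) = 16/39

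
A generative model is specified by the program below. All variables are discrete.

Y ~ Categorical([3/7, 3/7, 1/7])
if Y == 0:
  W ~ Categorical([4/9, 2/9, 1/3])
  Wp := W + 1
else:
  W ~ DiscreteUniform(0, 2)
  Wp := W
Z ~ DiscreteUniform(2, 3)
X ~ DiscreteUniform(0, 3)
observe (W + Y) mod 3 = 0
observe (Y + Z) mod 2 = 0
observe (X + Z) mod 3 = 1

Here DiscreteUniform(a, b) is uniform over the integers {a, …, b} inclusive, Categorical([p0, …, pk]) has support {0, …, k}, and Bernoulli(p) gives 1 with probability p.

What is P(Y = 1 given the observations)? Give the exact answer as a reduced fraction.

Enumerate traces; 3 have nonzero weight after conditioning:
  (Y=0, W=0, Z=2, X=2) weight 1/42
  (Y=1, W=2, Z=3, X=1) weight 1/56
  (Y=2, W=1, Z=2, X=2) weight 1/168
Group by Y:
  weight(Y=0) = 1/42
  weight(Y=1) = 1/56
  weight(Y=2) = 1/168
Total weight = 1/42 + 1/56 + 1/168 = 1/21
P(Y=0 | obs) = 1/42 / 1/21 = 1/2
P(Y=1 | obs) = 1/56 / 1/21 = 3/8
P(Y=2 | obs) = 1/168 / 1/21 = 1/8

P(Y = 1 | obs) = 3/8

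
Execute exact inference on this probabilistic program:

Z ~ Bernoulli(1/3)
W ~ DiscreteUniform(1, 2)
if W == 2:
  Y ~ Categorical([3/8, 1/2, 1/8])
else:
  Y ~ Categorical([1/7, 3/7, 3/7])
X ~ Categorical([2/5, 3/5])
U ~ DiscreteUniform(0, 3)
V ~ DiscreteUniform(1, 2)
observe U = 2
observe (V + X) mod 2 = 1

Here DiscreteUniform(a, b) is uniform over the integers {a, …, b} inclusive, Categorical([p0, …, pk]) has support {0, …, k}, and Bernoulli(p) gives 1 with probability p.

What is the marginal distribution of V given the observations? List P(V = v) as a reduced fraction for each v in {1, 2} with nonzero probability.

P(V=1) = 2/5, P(V=2) = 3/5

Enumerate traces; 24 have nonzero weight after conditioning:
  (Z=0, W=1, Y=0, X=0, U=2, V=1) weight 1/420
  (Z=0, W=1, Y=0, X=1, U=2, V=2) weight 1/280
  (Z=0, W=1, Y=1, X=0, U=2, V=1) weight 1/140
  (Z=0, W=1, Y=1, X=1, U=2, V=2) weight 3/280
  (Z=0, W=1, Y=2, X=0, U=2, V=1) weight 1/140
  (Z=0, W=1, Y=2, X=1, U=2, V=2) weight 3/280
  (Z=0, W=2, Y=0, X=0, U=2, V=1) weight 1/160
  (Z=0, W=2, Y=0, X=1, U=2, V=2) weight 3/320
  … 16 more
Group by V:
  weight(V=1) = 1/20
  weight(V=2) = 3/40
Total weight = 1/20 + 3/40 = 1/8
P(V=1 | obs) = 1/20 / 1/8 = 2/5
P(V=2 | obs) = 3/40 / 1/8 = 3/5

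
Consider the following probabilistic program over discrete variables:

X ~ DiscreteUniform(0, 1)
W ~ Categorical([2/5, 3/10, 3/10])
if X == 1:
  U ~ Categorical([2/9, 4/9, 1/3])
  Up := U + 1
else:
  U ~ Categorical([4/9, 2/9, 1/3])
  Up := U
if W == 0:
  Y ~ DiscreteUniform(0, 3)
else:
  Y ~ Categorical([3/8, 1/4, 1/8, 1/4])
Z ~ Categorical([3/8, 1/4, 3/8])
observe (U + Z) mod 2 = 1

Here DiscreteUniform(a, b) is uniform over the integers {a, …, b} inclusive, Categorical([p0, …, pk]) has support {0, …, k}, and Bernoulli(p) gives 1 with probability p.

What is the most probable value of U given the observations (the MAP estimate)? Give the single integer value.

Enumerate traces; 96 have nonzero weight after conditioning:
  (X=0, W=0, U=0, Y=0, Z=1) weight 1/180
  (X=0, W=0, U=0, Y=1, Z=1) weight 1/180
  (X=0, W=0, U=0, Y=2, Z=1) weight 1/180
  (X=0, W=0, U=0, Y=3, Z=1) weight 1/180
  (X=0, W=0, U=1, Y=0, Z=0) weight 1/240
  (X=0, W=0, U=1, Y=0, Z=2) weight 1/240
  (X=0, W=0, U=1, Y=1, Z=0) weight 1/240
  (X=0, W=0, U=1, Y=1, Z=2) weight 1/240
  (X=0, W=0, U=2, Y=0, Z=1) weight 1/240
  … 87 more
Group by U:
  weight(U=0) = 1/12
  weight(U=1) = 1/4
  weight(U=2) = 1/12
Total weight = 1/12 + 1/4 + 1/12 = 5/12
P(U=0 | obs) = 1/12 / 5/12 = 1/5
P(U=1 | obs) = 1/4 / 5/12 = 3/5
P(U=2 | obs) = 1/12 / 5/12 = 1/5
argmax = 1

argmax_v P(U = v | obs) = 1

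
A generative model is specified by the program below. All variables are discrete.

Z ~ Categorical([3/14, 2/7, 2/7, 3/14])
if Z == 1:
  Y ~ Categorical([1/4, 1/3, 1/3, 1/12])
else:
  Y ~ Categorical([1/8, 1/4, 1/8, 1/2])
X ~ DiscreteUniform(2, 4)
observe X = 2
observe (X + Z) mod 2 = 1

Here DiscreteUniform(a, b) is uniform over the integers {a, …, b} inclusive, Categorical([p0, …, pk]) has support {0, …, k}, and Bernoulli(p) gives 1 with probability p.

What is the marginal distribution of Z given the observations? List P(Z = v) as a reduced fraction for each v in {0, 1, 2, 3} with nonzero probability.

Enumerate traces; 8 have nonzero weight after conditioning:
  (Z=1, Y=0, X=2) weight 1/42
  (Z=1, Y=1, X=2) weight 2/63
  (Z=1, Y=2, X=2) weight 2/63
  (Z=1, Y=3, X=2) weight 1/126
  (Z=3, Y=0, X=2) weight 1/112
  (Z=3, Y=1, X=2) weight 1/56
  (Z=3, Y=2, X=2) weight 1/112
  (Z=3, Y=3, X=2) weight 1/28
Group by Z:
  weight(Z=1) = 2/21
  weight(Z=3) = 1/14
Total weight = 2/21 + 1/14 = 1/6
P(Z=1 | obs) = 2/21 / 1/6 = 4/7
P(Z=3 | obs) = 1/14 / 1/6 = 3/7

P(Z=1) = 4/7, P(Z=3) = 3/7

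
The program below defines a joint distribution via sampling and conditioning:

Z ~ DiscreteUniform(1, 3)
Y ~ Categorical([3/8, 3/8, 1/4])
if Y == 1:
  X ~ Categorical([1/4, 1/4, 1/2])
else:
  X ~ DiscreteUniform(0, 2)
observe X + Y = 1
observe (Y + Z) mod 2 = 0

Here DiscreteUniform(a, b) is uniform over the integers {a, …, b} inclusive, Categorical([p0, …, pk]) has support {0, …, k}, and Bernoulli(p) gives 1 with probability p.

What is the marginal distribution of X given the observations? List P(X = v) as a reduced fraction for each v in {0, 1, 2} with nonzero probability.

Enumerate traces; 3 have nonzero weight after conditioning:
  (Z=1, Y=1, X=0) weight 1/32
  (Z=2, Y=0, X=1) weight 1/24
  (Z=3, Y=1, X=0) weight 1/32
Group by X:
  weight(X=0) = 1/16
  weight(X=1) = 1/24
Total weight = 1/16 + 1/24 = 5/48
P(X=0 | obs) = 1/16 / 5/48 = 3/5
P(X=1 | obs) = 1/24 / 5/48 = 2/5

P(X=0) = 3/5, P(X=1) = 2/5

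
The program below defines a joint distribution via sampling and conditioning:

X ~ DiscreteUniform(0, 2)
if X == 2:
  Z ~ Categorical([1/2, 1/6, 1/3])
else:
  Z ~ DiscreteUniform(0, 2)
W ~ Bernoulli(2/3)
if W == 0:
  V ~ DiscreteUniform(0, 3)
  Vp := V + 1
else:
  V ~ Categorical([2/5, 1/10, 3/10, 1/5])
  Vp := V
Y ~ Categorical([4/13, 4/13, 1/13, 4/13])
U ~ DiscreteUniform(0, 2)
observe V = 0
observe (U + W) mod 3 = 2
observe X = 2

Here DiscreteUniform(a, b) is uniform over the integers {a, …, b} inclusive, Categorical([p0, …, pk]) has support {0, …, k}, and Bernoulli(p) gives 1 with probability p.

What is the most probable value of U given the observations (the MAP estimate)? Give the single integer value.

argmax_v P(U = v | obs) = 1

Enumerate traces; 24 have nonzero weight after conditioning:
  (X=2, Z=0, W=0, V=0, Y=0, U=2) weight 1/702
  (X=2, Z=0, W=0, V=0, Y=1, U=2) weight 1/702
  (X=2, Z=0, W=0, V=0, Y=2, U=2) weight 1/2808
  (X=2, Z=0, W=0, V=0, Y=3, U=2) weight 1/702
  (X=2, Z=0, W=1, V=0, Y=0, U=1) weight 8/1755
  (X=2, Z=0, W=1, V=0, Y=1, U=1) weight 8/1755
  (X=2, Z=0, W=1, V=0, Y=2, U=1) weight 2/1755
  (X=2, Z=0, W=1, V=0, Y=3, U=1) weight 8/1755
  … 16 more
Group by U:
  weight(U=1) = 4/135
  weight(U=2) = 1/108
Total weight = 4/135 + 1/108 = 7/180
P(U=1 | obs) = 4/135 / 7/180 = 16/21
P(U=2 | obs) = 1/108 / 7/180 = 5/21
argmax = 1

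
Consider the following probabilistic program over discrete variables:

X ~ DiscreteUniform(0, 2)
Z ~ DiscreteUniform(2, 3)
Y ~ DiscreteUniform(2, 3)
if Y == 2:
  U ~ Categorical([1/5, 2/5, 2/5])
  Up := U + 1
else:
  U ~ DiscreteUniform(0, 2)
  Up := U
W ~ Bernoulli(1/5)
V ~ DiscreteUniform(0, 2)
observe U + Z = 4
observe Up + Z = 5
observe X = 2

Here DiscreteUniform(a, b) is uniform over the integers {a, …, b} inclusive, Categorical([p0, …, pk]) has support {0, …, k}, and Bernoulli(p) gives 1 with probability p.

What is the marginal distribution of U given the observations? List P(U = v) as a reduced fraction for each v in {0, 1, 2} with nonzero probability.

Enumerate traces; 12 have nonzero weight after conditioning:
  (X=2, Z=2, Y=2, U=2, W=0, V=0) weight 2/225
  (X=2, Z=2, Y=2, U=2, W=0, V=1) weight 2/225
  (X=2, Z=2, Y=2, U=2, W=0, V=2) weight 2/225
  (X=2, Z=2, Y=2, U=2, W=1, V=0) weight 1/450
  (X=2, Z=2, Y=2, U=2, W=1, V=1) weight 1/450
  (X=2, Z=2, Y=2, U=2, W=1, V=2) weight 1/450
  (X=2, Z=3, Y=2, U=1, W=0, V=0) weight 2/225
  (X=2, Z=3, Y=2, U=1, W=0, V=1) weight 2/225
  … 4 more
Group by U:
  weight(U=1) = 1/30
  weight(U=2) = 1/30
Total weight = 1/30 + 1/30 = 1/15
P(U=1 | obs) = 1/30 / 1/15 = 1/2
P(U=2 | obs) = 1/30 / 1/15 = 1/2

P(U=1) = 1/2, P(U=2) = 1/2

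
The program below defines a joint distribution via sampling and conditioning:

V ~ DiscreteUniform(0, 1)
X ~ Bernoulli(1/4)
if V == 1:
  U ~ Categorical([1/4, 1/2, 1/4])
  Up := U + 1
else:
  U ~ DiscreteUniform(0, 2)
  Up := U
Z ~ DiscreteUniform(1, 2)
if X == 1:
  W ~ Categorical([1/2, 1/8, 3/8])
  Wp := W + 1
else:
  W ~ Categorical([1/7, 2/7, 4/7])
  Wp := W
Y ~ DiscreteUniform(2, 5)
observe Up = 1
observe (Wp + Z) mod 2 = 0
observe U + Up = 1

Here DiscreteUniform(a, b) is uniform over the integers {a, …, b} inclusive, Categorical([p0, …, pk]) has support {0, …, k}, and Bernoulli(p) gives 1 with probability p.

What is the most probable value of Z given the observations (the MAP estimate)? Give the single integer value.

argmax_v P(Z = v | obs) = 2

Enumerate traces; 24 have nonzero weight after conditioning:
  (V=1, X=0, U=0, Z=1, W=1, Y=2) weight 3/896
  (V=1, X=0, U=0, Z=1, W=1, Y=3) weight 3/896
  (V=1, X=0, U=0, Z=1, W=1, Y=4) weight 3/896
  (V=1, X=0, U=0, Z=1, W=1, Y=5) weight 3/896
  (V=1, X=0, U=0, Z=2, W=0, Y=2) weight 3/1792
  (V=1, X=0, U=0, Z=2, W=0, Y=3) weight 3/1792
  (V=1, X=0, U=0, Z=2, W=0, Y=4) weight 3/1792
  (V=1, X=0, U=0, Z=2, W=0, Y=5) weight 3/1792
  … 16 more
Group by Z:
  weight(Z=1) = 97/3584
  weight(Z=2) = 127/3584
Total weight = 97/3584 + 127/3584 = 1/16
P(Z=1 | obs) = 97/3584 / 1/16 = 97/224
P(Z=2 | obs) = 127/3584 / 1/16 = 127/224
argmax = 2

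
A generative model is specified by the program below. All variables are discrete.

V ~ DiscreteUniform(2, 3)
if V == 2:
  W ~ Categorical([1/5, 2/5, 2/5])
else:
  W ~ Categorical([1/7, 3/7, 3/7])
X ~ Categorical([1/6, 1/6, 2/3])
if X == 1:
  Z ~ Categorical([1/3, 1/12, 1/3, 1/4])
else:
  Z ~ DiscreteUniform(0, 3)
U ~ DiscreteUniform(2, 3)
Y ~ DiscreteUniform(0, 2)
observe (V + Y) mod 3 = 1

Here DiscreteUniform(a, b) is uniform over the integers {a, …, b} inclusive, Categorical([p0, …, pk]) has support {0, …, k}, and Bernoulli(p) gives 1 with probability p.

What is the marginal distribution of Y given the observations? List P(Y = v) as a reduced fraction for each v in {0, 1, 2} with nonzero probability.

Enumerate traces; 144 have nonzero weight after conditioning:
  (V=2, W=0, X=0, Z=0, U=2, Y=2) weight 1/1440
  (V=2, W=0, X=0, Z=0, U=3, Y=2) weight 1/1440
  (V=2, W=0, X=0, Z=1, U=2, Y=2) weight 1/1440
  (V=2, W=0, X=0, Z=1, U=3, Y=2) weight 1/1440
  (V=2, W=0, X=0, Z=2, U=2, Y=2) weight 1/1440
  (V=2, W=0, X=0, Z=2, U=3, Y=2) weight 1/1440
  (V=2, W=0, X=0, Z=3, U=2, Y=2) weight 1/1440
  (V=2, W=0, X=0, Z=3, U=3, Y=2) weight 1/1440
  (V=3, W=0, X=0, Z=0, U=2, Y=1) weight 1/2016
  … 135 more
Group by Y:
  weight(Y=1) = 1/6
  weight(Y=2) = 1/6
Total weight = 1/6 + 1/6 = 1/3
P(Y=1 | obs) = 1/6 / 1/3 = 1/2
P(Y=2 | obs) = 1/6 / 1/3 = 1/2

P(Y=1) = 1/2, P(Y=2) = 1/2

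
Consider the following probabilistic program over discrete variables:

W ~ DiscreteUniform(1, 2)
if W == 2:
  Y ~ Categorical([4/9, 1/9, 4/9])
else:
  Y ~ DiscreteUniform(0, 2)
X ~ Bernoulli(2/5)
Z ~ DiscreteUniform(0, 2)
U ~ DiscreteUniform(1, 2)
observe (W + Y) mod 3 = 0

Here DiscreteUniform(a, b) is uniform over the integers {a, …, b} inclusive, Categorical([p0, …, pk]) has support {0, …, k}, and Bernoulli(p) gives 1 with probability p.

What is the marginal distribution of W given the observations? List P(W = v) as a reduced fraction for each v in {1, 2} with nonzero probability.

P(W=1) = 3/4, P(W=2) = 1/4

Enumerate traces; 24 have nonzero weight after conditioning:
  (W=1, Y=2, X=0, Z=0, U=1) weight 1/60
  (W=1, Y=2, X=0, Z=0, U=2) weight 1/60
  (W=1, Y=2, X=0, Z=1, U=1) weight 1/60
  (W=1, Y=2, X=0, Z=1, U=2) weight 1/60
  (W=1, Y=2, X=0, Z=2, U=1) weight 1/60
  (W=1, Y=2, X=0, Z=2, U=2) weight 1/60
  (W=1, Y=2, X=1, Z=0, U=1) weight 1/90
  (W=1, Y=2, X=1, Z=0, U=2) weight 1/90
  (W=2, Y=1, X=0, Z=0, U=1) weight 1/180
  … 15 more
Group by W:
  weight(W=1) = 1/6
  weight(W=2) = 1/18
Total weight = 1/6 + 1/18 = 2/9
P(W=1 | obs) = 1/6 / 2/9 = 3/4
P(W=2 | obs) = 1/18 / 2/9 = 1/4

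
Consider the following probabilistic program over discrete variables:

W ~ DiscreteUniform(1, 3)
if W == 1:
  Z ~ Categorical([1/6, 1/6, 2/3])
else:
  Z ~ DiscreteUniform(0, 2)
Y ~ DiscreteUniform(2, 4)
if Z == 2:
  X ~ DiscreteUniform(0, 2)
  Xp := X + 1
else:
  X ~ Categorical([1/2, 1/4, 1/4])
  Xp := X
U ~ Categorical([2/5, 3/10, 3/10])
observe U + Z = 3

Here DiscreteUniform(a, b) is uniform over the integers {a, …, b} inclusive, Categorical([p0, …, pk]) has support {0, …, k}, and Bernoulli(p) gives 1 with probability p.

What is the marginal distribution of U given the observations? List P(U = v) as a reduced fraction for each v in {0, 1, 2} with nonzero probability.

P(U=1) = 8/13, P(U=2) = 5/13

Enumerate traces; 54 have nonzero weight after conditioning:
  (W=1, Z=1, Y=2, X=0, U=2) weight 1/360
  (W=1, Z=1, Y=2, X=1, U=2) weight 1/720
  (W=1, Z=1, Y=2, X=2, U=2) weight 1/720
  (W=1, Z=1, Y=3, X=0, U=2) weight 1/360
  (W=1, Z=1, Y=3, X=1, U=2) weight 1/720
  (W=1, Z=1, Y=3, X=2, U=2) weight 1/720
  (W=1, Z=1, Y=4, X=0, U=2) weight 1/360
  (W=1, Z=1, Y=4, X=1, U=2) weight 1/720
  (W=1, Z=2, Y=2, X=0, U=1) weight 1/135
  … 45 more
Group by U:
  weight(U=1) = 2/15
  weight(U=2) = 1/12
Total weight = 2/15 + 1/12 = 13/60
P(U=1 | obs) = 2/15 / 13/60 = 8/13
P(U=2 | obs) = 1/12 / 13/60 = 5/13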